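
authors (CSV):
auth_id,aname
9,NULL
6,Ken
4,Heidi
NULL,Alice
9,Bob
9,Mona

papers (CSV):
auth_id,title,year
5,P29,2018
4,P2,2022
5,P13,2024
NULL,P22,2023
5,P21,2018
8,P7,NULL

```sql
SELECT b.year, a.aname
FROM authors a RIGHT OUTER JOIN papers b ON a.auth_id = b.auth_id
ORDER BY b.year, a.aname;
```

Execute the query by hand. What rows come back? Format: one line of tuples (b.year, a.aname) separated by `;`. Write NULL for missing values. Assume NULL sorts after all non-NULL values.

RIGHT JOIN keeps every row from `papers`; unmatched rows get NULL for `authors`'s columns.
Matching on a.auth_id = b.auth_id. A NULL in a compared column never satisfies the condition.
- a row (auth_id=9): no match.
- a row (auth_id=6): no match.
- a row (auth_id=4): matches 1 b row(s) → 1 output row(s).
- a row (auth_id=NULL): no match.
- a row (auth_id=9): no match.
- a row (auth_id=9): no match.
- 5 row(s) from b found no a partner → padded with NULL.
After projecting and ordering:
b.year | a.aname
2018 | NULL
2018 | NULL
2022 | Heidi
2023 | NULL
2024 | NULL
NULL | NULL

(2018, NULL); (2018, NULL); (2022, Heidi); (2023, NULL); (2024, NULL); (NULL, NULL)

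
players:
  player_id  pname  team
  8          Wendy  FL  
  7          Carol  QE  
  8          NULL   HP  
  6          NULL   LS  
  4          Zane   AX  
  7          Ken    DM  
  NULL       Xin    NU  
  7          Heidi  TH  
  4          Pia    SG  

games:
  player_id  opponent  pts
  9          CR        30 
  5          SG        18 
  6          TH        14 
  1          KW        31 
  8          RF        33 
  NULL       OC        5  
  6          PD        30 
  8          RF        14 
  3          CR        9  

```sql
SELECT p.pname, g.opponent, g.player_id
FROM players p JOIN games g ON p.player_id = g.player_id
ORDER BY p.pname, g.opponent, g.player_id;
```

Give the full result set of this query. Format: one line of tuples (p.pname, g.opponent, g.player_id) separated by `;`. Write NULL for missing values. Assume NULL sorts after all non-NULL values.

(Wendy, RF, 8); (Wendy, RF, 8); (NULL, PD, 6); (NULL, RF, 8); (NULL, RF, 8); (NULL, TH, 6)

INNER JOIN keeps only pairs where the ON condition holds.
Matching on p.player_id = g.player_id. A NULL in a compared column never satisfies the condition.
- p[0] player_id=8 → 2 match(es) in g → 2 row(s).
- p[1] player_id=7 → no match; dropped.
- p[2] player_id=8 → 2 match(es) in g → 2 row(s).
- p[3] player_id=6 → 2 match(es) in g → 2 row(s).
- p[4] player_id=4 → no match; dropped.
- p[5] player_id=7 → no match; dropped.
- p[6] player_id=NULL → no match; dropped.
- p[7] player_id=7 → no match; dropped.
- p[8] player_id=4 → no match; dropped.
After projecting and ordering:
p.pname | g.opponent | g.player_id
Wendy | RF | 8
Wendy | RF | 8
NULL | PD | 6
NULL | RF | 8
NULL | RF | 8
NULL | TH | 6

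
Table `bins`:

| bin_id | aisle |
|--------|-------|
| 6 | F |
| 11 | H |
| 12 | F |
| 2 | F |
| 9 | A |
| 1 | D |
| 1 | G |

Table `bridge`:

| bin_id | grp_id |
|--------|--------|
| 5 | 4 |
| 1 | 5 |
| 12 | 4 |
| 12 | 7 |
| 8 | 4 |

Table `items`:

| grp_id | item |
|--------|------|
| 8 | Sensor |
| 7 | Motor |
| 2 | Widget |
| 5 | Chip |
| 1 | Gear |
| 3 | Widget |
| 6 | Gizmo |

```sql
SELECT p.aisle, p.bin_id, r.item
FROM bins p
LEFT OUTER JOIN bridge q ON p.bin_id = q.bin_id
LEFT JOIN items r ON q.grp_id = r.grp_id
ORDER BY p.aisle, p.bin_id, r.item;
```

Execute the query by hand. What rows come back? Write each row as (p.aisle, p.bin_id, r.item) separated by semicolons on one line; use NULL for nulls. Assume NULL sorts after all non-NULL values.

(A, 9, NULL); (D, 1, Chip); (F, 2, NULL); (F, 6, NULL); (F, 12, Motor); (F, 12, NULL); (G, 1, Chip); (H, 11, NULL)

Step 1 — p LEFT JOIN q on bin_id → 8 row(s).
Then LEFT JOIN `items r` on grp_id: each of those 8 rows is kept; rows whose q.grp_id has no match in r get NULL for r's columns.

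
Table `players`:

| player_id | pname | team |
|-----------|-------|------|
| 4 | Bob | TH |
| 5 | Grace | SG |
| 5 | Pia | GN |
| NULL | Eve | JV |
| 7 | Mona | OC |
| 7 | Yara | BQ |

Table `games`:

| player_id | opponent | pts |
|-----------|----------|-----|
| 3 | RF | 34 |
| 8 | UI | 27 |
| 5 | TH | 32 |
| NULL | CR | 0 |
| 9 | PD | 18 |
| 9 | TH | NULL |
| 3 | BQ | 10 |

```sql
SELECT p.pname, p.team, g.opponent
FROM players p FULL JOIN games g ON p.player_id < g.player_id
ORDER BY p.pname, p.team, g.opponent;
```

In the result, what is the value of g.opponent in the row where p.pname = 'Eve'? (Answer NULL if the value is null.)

FULL OUTER JOIN keeps every row from both sides; unmatched rows get NULL for the other side's columns.
Matching on p.player_id < g.player_id. A NULL in a compared column never satisfies the condition.
Matched pairs: 16; unmatched p rows kept: 1; unmatched g rows kept: 3.

NULL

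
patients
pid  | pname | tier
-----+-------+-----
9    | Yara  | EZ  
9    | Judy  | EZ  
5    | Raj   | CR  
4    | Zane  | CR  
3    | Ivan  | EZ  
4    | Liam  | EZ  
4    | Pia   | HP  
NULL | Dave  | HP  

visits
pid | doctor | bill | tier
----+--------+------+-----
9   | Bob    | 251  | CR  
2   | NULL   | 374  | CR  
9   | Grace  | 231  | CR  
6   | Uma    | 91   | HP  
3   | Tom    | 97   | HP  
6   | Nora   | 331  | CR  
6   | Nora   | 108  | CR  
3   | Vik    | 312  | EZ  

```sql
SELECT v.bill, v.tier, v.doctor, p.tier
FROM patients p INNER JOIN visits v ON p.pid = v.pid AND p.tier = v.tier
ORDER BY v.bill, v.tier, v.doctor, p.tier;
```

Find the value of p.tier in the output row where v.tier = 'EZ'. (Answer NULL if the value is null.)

EZ

INNER JOIN keeps only pairs where the ON condition holds.
Matching on p.pid = v.pid AND p.tier = v.tier. A NULL in a compared column never satisfies the condition.
- p row (pid=9, tier=EZ): no match → dropped.
- p row (pid=9, tier=EZ): no match → dropped.
- p row (pid=5, tier=CR): no match → dropped.
- p row (pid=4, tier=CR): no match → dropped.
- p row (pid=3, tier=EZ): matches 1 v row(s) → 1 output row(s).
- p row (pid=4, tier=EZ): no match → dropped.
- p row (pid=4, tier=HP): no match → dropped.
- p row (pid=NULL, tier=HP): no match → dropped.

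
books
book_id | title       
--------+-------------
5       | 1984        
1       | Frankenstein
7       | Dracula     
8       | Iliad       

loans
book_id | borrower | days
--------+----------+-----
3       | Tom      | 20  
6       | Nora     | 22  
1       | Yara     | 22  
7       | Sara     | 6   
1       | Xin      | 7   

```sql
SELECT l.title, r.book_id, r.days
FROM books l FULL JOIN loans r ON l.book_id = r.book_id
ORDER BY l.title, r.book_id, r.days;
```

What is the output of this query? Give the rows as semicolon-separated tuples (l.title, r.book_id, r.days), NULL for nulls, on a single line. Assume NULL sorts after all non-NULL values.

(1984, NULL, NULL); (Dracula, 7, 6); (Frankenstein, 1, 7); (Frankenstein, 1, 22); (Iliad, NULL, NULL); (NULL, 3, 20); (NULL, 6, 22)

FULL OUTER JOIN keeps every row from both sides; unmatched rows get NULL for the other side's columns.
Matching on l.book_id = r.book_id.
Matched pairs: 3; unmatched l rows kept: 2; unmatched r rows kept: 2.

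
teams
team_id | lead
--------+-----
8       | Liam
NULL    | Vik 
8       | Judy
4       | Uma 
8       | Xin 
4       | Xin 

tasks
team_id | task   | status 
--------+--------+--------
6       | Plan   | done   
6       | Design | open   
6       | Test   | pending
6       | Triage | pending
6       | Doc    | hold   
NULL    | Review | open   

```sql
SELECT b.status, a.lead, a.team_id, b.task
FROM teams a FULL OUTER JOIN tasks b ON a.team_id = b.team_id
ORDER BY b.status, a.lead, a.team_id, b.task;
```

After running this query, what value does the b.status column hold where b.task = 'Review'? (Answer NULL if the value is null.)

FULL OUTER JOIN keeps every row from both sides; unmatched rows get NULL for the other side's columns.
Matching on a.team_id = b.team_id. A NULL in a compared column never satisfies the condition.
- a (team_id=8) has no partner → padded with NULL.
- a (team_id=NULL) has no partner → padded with NULL.
- a (team_id=8) has no partner → padded with NULL.
- a (team_id=4) has no partner → padded with NULL.
- a (team_id=8) has no partner → padded with NULL.
- a (team_id=4) has no partner → padded with NULL.
- plus 6 unmatched b row(s), each kept with NULL a columns.

open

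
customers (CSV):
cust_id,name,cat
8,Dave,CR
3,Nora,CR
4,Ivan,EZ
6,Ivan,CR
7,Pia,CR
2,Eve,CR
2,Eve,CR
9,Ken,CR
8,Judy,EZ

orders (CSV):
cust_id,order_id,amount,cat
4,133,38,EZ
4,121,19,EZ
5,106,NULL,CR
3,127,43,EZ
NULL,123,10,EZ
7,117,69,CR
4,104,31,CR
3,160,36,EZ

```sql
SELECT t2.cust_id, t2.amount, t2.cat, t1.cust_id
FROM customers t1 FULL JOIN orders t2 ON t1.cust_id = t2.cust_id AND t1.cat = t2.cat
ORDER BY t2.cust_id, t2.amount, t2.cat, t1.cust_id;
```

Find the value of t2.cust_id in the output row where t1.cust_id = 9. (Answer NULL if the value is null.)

FULL OUTER JOIN keeps every row from both sides; unmatched rows get NULL for the other side's columns.
Matching on t1.cust_id = t2.cust_id AND t1.cat = t2.cat. A NULL in a compared column never satisfies the condition.
- t1[0] cust_id=8, cat=CR → no match; kept with NULLs on the t2 side.
- t1[1] cust_id=3, cat=CR → no match; kept with NULLs on the t2 side.
- t1[2] cust_id=4, cat=EZ → 2 match(es) in t2 → 2 row(s).
- t1[3] cust_id=6, cat=CR → no match; kept with NULLs on the t2 side.
- t1[4] cust_id=7, cat=CR → 1 match(es) in t2 → 1 row(s).
- t1[5] cust_id=2, cat=CR → no match; kept with NULLs on the t2 side.
- t1[6] cust_id=2, cat=CR → no match; kept with NULLs on the t2 side.
- t1[7] cust_id=9, cat=CR → no match; kept with NULLs on the t2 side.
- t1[8] cust_id=8, cat=EZ → no match; kept with NULLs on the t2 side.
- 5 t2 row(s) had no t1 match → kept, t1 columns NULL.

NULL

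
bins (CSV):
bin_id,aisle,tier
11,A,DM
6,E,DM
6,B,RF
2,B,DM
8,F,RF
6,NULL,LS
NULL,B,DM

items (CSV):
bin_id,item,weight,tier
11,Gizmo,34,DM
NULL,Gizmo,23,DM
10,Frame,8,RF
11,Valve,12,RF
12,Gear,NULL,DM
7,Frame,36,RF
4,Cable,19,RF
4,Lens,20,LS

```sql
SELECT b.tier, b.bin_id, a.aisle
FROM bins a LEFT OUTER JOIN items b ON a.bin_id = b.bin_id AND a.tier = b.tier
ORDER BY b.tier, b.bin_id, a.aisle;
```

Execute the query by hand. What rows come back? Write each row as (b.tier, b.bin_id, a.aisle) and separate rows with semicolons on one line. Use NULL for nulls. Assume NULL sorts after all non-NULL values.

(DM, 11, A); (NULL, NULL, B); (NULL, NULL, B); (NULL, NULL, B); (NULL, NULL, E); (NULL, NULL, F); (NULL, NULL, NULL)

LEFT JOIN keeps every row from `bins`; unmatched rows get NULL for `items`'s columns.
Matching on a.bin_id = b.bin_id AND a.tier = b.tier. A NULL in a compared column never satisfies the condition.
Matched pairs: 1; unmatched a rows kept: 6.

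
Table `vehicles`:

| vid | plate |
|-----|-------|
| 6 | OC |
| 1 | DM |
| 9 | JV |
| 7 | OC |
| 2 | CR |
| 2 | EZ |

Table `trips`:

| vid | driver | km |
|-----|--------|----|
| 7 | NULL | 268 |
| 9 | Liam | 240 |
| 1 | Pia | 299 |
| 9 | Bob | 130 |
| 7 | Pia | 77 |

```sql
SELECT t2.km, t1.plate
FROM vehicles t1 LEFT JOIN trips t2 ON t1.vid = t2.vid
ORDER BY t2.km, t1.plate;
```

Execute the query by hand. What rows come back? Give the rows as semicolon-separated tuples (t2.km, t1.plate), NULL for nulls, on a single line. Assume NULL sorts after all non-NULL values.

LEFT JOIN keeps every row from `vehicles`; unmatched rows get NULL for `trips`'s columns.
Matching on t1.vid = t2.vid.
- vid=6: no t2 row matches, row kept with t2 columns NULL.
- vid=1: 1 matching t2 row(s), so 1 row(s) emitted.
- vid=9: 2 matching t2 row(s), so 2 row(s) emitted.
- vid=7: 2 matching t2 row(s), so 2 row(s) emitted.
- vid=2: no t2 row matches, row kept with t2 columns NULL.
- vid=2: no t2 row matches, row kept with t2 columns NULL.
After projecting and ordering:
t2.km | t1.plate
77 | OC
130 | JV
240 | JV
268 | OC
299 | DM
NULL | CR
NULL | EZ
NULL | OC

(77, OC); (130, JV); (240, JV); (268, OC); (299, DM); (NULL, CR); (NULL, EZ); (NULL, OC)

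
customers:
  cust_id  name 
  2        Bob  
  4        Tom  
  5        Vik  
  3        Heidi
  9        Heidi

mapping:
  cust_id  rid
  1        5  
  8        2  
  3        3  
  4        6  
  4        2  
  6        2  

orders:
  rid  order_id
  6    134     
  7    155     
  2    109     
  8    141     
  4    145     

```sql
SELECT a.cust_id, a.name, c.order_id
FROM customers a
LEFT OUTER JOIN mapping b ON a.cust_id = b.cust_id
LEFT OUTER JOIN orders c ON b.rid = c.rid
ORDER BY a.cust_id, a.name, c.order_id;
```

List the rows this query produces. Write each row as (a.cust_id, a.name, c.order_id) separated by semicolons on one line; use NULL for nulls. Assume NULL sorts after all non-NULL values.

Evaluate left to right. First `customers a LEFT JOIN mapping b` on cust_id: 6 row(s).
Then LEFT JOIN `orders c` on rid: each of those 6 rows is kept; rows whose b.rid has no match in c get NULL for c's columns.

(2, Bob, NULL); (3, Heidi, NULL); (4, Tom, 109); (4, Tom, 134); (5, Vik, NULL); (9, Heidi, NULL)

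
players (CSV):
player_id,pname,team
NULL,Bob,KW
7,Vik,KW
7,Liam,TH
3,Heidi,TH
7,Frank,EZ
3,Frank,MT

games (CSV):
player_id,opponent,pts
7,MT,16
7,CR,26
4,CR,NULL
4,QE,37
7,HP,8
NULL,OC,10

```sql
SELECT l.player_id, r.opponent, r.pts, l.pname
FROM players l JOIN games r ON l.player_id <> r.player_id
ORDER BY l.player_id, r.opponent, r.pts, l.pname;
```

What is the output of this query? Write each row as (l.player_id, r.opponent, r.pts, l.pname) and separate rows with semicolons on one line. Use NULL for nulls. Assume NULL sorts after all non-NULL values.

INNER JOIN keeps only pairs where the ON condition holds.
Matching on l.player_id <> r.player_id. A NULL in a compared column never satisfies the condition.
Matched pairs: 16.

(3, CR, 26, Frank); (3, CR, 26, Heidi); (3, CR, NULL, Frank); (3, CR, NULL, Heidi); (3, HP, 8, Frank); (3, HP, 8, Heidi); (3, MT, 16, Frank); (3, MT, 16, Heidi); (3, QE, 37, Frank); (3, QE, 37, Heidi); (7, CR, NULL, Frank); (7, CR, NULL, Liam); (7, CR, NULL, Vik); (7, QE, 37, Frank); (7, QE, 37, Liam); (7, QE, 37, Vik)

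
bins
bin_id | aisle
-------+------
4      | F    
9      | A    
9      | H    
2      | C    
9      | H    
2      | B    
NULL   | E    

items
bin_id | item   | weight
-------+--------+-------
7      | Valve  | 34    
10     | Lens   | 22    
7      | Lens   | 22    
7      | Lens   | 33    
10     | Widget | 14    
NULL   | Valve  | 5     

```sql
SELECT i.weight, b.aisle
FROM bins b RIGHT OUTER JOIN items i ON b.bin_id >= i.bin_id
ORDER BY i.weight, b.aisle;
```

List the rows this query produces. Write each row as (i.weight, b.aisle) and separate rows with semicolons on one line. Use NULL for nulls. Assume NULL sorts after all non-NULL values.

RIGHT JOIN keeps every row from `items`; unmatched rows get NULL for `bins`'s columns.
Matching on b.bin_id >= i.bin_id. A NULL in a compared column never satisfies the condition.
- b row (bin_id=4): no match.
- b row (bin_id=9): matches 3 i row(s) → 3 output row(s).
- b row (bin_id=9): matches 3 i row(s) → 3 output row(s).
- b row (bin_id=2): no match.
- b row (bin_id=9): matches 3 i row(s) → 3 output row(s).
- b row (bin_id=2): no match.
- b row (bin_id=NULL): no match.
- 3 row(s) from i found no b partner → padded with NULL.

(5, NULL); (14, NULL); (22, A); (22, H); (22, H); (22, NULL); (33, A); (33, H); (33, H); (34, A); (34, H); (34, H)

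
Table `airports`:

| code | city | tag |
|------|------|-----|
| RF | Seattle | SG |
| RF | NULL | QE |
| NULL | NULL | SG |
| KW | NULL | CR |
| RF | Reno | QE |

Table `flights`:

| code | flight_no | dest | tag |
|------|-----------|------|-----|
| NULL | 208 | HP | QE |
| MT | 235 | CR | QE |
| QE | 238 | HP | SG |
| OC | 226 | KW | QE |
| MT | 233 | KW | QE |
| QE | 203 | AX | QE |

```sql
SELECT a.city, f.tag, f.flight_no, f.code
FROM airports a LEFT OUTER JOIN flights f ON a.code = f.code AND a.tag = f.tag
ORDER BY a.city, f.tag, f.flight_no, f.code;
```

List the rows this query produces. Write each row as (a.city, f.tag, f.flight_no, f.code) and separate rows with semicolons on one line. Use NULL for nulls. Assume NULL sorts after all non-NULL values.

LEFT JOIN keeps every row from `airports`; unmatched rows get NULL for `flights`'s columns.
Matching on a.code = f.code AND a.tag = f.tag. A NULL in a compared column never satisfies the condition.
- a (code=RF, tag=SG) has no partner → padded with NULL.
- a (code=RF, tag=QE) has no partner → padded with NULL.
- a (code=NULL, tag=SG) has no partner → padded with NULL.
- a (code=KW, tag=CR) has no partner → padded with NULL.
- a (code=RF, tag=QE) has no partner → padded with NULL.
After projecting and ordering:
a.city | f.tag | f.flight_no | f.code
Reno | NULL | NULL | NULL
Seattle | NULL | NULL | NULL
NULL | NULL | NULL | NULL
NULL | NULL | NULL | NULL
NULL | NULL | NULL | NULL

(Reno, NULL, NULL, NULL); (Seattle, NULL, NULL, NULL); (NULL, NULL, NULL, NULL); (NULL, NULL, NULL, NULL); (NULL, NULL, NULL, NULL)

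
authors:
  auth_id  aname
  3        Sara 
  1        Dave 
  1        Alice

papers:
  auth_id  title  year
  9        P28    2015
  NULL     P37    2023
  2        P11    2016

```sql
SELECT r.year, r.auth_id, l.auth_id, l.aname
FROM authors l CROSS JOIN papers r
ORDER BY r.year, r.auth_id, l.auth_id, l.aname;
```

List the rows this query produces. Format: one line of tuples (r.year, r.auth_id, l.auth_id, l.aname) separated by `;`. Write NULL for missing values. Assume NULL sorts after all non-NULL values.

CROSS JOIN pairs every row of `authors` with every row of `papers`: 3 × 3 = 9 rows.
After projecting and ordering:
r.year | r.auth_id | l.auth_id | l.aname
2015 | 9 | 1 | Alice
2015 | 9 | 1 | Dave
2015 | 9 | 3 | Sara
2016 | 2 | 1 | Alice
2016 | 2 | 1 | Dave
2016 | 2 | 3 | Sara
2023 | NULL | 1 | Alice
2023 | NULL | 1 | Dave
2023 | NULL | 3 | Sara

(2015, 9, 1, Alice); (2015, 9, 1, Dave); (2015, 9, 3, Sara); (2016, 2, 1, Alice); (2016, 2, 1, Dave); (2016, 2, 3, Sara); (2023, NULL, 1, Alice); (2023, NULL, 1, Dave); (2023, NULL, 3, Sara)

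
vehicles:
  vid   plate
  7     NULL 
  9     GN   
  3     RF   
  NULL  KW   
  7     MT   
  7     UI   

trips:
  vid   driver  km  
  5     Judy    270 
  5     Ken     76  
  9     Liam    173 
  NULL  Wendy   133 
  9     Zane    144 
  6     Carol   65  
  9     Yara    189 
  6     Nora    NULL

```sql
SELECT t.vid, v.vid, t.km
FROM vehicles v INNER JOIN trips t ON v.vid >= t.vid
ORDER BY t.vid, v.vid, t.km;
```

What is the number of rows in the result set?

19

INNER JOIN keeps only pairs where the ON condition holds.
Matching on v.vid >= t.vid. A NULL in a compared column never satisfies the condition.
- v[0] vid=7 → 4 match(es) in t → 4 row(s).
- v[1] vid=9 → 7 match(es) in t → 7 row(s).
- v[2] vid=3 → no match; dropped.
- v[3] vid=NULL → no match; dropped.
- v[4] vid=7 → 4 match(es) in t → 4 row(s).
- v[5] vid=7 → 4 match(es) in t → 4 row(s).
Total: 19 rows.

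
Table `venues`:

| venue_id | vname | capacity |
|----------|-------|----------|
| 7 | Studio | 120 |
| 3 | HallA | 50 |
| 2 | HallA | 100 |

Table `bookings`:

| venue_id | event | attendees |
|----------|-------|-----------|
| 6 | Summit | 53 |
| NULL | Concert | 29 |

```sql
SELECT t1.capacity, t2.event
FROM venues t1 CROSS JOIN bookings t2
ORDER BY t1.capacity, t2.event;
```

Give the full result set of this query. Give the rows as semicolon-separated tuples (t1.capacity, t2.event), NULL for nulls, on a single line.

(50, Concert); (50, Summit); (100, Concert); (100, Summit); (120, Concert); (120, Summit)

CROSS JOIN pairs every row of `venues` with every row of `bookings`: 3 × 2 = 6 rows.
After projecting and ordering:
t1.capacity | t2.event
50 | Concert
50 | Summit
100 | Concert
100 | Summit
120 | Concert
120 | Summit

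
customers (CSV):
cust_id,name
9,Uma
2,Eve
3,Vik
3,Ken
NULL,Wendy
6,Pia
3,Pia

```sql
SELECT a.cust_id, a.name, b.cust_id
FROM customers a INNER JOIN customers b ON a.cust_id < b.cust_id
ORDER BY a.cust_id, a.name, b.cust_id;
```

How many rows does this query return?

12

INNER JOIN keeps only pairs where the ON condition holds.
Matching on a.cust_id < b.cust_id. A NULL in a compared column never satisfies the condition.
- cust_id=9: no matching b row, dropped.
- cust_id=2: 5 matching b row(s), so 5 row(s) emitted.
- cust_id=3: 2 matching b row(s), so 2 row(s) emitted.
- cust_id=3: 2 matching b row(s), so 2 row(s) emitted.
- cust_id=NULL: no matching b row, dropped.
- cust_id=6: 1 matching b row(s), so 1 row(s) emitted.
- cust_id=3: 2 matching b row(s), so 2 row(s) emitted.
Total: 12 rows.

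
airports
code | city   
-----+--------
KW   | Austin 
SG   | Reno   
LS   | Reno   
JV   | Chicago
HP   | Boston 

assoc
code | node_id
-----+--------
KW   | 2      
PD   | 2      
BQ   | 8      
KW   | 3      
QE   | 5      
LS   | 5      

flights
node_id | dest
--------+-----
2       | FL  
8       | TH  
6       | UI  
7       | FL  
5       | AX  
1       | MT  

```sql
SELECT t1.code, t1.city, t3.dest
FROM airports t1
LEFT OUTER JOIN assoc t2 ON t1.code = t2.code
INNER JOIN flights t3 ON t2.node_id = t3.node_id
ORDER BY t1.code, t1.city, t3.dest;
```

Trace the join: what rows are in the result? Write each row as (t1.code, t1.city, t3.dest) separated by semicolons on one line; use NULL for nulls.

(KW, Austin, FL); (LS, Reno, AX)

Evaluate left to right. First `airports t1 LEFT JOIN assoc t2` on code: 6 row(s).
Then INNER JOIN `flights t3` on node_id: keep only rows whose t2.node_id appears in t3.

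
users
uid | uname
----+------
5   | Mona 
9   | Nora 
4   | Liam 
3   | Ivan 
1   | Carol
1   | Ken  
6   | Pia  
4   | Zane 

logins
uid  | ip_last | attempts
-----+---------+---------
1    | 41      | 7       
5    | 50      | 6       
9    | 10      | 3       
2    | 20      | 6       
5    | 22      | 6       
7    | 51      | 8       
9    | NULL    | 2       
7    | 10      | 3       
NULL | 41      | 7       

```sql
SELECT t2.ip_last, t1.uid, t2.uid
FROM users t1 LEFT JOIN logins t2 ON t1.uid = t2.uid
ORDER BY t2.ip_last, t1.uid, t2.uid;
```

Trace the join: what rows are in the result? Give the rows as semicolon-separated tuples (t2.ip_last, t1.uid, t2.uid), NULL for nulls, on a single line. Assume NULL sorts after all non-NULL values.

LEFT JOIN keeps every row from `users`; unmatched rows get NULL for `logins`'s columns.
Matching on t1.uid = t2.uid. A NULL in a compared column never satisfies the condition.
- t1 (uid=5) pairs with 2 row(s) of t2.
- t1 (uid=9) pairs with 2 row(s) of t2.
- t1 (uid=4) has no partner → padded with NULL.
- t1 (uid=3) has no partner → padded with NULL.
- t1 (uid=1) pairs with 1 row(s) of t2.
- t1 (uid=1) pairs with 1 row(s) of t2.
- t1 (uid=6) has no partner → padded with NULL.
- t1 (uid=4) has no partner → padded with NULL.
After projecting and ordering:
t2.ip_last | t1.uid | t2.uid
10 | 9 | 9
22 | 5 | 5
41 | 1 | 1
41 | 1 | 1
50 | 5 | 5
NULL | 3 | NULL
NULL | 4 | NULL
NULL | 4 | NULL
NULL | 6 | NULL
NULL | 9 | 9

(10, 9, 9); (22, 5, 5); (41, 1, 1); (41, 1, 1); (50, 5, 5); (NULL, 3, NULL); (NULL, 4, NULL); (NULL, 4, NULL); (NULL, 6, NULL); (NULL, 9, 9)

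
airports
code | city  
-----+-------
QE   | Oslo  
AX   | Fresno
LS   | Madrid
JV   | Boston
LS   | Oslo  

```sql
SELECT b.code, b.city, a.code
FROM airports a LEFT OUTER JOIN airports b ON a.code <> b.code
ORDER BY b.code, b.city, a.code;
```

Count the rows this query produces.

LEFT JOIN keeps every row from `airports a`; unmatched rows get NULL for `airports b`'s columns.
Matching on a.code <> b.code.
- a (code=QE) pairs with 4 row(s) of b.
- a (code=AX) pairs with 4 row(s) of b.
- a (code=LS) pairs with 3 row(s) of b.
- a (code=JV) pairs with 4 row(s) of b.
- a (code=LS) pairs with 3 row(s) of b.
Total: 18 rows.

18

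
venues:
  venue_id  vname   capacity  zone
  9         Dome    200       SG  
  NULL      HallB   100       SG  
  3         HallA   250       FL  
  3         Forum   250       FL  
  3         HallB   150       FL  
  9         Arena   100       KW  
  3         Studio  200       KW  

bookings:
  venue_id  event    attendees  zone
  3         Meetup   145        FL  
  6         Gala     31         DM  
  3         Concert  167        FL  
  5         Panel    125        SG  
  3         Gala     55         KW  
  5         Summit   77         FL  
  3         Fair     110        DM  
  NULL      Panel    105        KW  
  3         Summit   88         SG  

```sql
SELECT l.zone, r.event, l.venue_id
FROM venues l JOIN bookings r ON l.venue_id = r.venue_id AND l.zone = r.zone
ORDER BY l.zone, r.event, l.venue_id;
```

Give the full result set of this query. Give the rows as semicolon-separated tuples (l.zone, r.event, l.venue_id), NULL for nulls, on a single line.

(FL, Concert, 3); (FL, Concert, 3); (FL, Concert, 3); (FL, Meetup, 3); (FL, Meetup, 3); (FL, Meetup, 3); (KW, Gala, 3)

INNER JOIN keeps only pairs where the ON condition holds.
Matching on l.venue_id = r.venue_id AND l.zone = r.zone. A NULL in a compared column never satisfies the condition.
Matched pairs: 7.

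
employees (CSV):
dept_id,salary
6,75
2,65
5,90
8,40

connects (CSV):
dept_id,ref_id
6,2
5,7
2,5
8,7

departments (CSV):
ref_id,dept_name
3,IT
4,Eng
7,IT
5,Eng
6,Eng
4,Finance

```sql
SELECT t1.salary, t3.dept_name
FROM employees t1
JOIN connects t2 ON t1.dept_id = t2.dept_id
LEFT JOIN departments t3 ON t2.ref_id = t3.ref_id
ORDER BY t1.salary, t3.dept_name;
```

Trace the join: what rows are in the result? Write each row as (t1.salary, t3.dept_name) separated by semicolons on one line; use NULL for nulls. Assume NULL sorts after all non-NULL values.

Step 1 — t1 INNER JOIN t2 on dept_id → 4 row(s).
Then LEFT JOIN `departments t3` on ref_id: each of those 4 rows is kept; rows whose t2.ref_id has no match in t3 get NULL for t3's columns.

(40, IT); (65, Eng); (75, NULL); (90, IT)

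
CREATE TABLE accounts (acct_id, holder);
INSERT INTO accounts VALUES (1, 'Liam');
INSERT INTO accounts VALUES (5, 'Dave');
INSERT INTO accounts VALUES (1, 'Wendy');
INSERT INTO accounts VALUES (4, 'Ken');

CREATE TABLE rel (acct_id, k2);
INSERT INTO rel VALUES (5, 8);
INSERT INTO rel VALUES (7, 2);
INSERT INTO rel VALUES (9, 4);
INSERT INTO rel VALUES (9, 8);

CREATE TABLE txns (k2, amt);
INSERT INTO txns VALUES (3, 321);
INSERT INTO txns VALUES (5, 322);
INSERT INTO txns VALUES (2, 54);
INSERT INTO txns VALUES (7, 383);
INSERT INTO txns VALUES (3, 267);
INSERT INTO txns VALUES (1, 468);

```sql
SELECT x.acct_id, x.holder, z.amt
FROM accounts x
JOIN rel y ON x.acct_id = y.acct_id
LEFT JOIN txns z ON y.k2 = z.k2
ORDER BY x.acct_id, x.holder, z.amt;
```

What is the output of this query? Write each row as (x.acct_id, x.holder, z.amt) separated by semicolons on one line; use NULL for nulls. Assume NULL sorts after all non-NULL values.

(5, Dave, NULL)

Joins associate left-to-right: accounts INNER JOIN rel on acct_id gives 1 intermediate row(s).
Then LEFT JOIN `txns z` on k2: each of those 1 rows is kept; rows whose y.k2 has no match in z get NULL for z's columns.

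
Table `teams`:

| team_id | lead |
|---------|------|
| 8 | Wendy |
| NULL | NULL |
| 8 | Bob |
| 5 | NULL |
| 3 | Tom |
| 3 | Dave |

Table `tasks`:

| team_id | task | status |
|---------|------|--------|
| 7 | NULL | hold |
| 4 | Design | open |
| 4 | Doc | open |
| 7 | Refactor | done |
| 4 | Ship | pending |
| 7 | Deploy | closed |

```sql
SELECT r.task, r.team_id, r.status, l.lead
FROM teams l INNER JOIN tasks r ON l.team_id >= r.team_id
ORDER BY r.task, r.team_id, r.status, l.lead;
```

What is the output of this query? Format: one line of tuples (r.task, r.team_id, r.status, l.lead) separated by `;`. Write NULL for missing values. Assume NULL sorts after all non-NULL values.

(Deploy, 7, closed, Bob); (Deploy, 7, closed, Wendy); (Design, 4, open, Bob); (Design, 4, open, Wendy); (Design, 4, open, NULL); (Doc, 4, open, Bob); (Doc, 4, open, Wendy); (Doc, 4, open, NULL); (Refactor, 7, done, Bob); (Refactor, 7, done, Wendy); (Ship, 4, pending, Bob); (Ship, 4, pending, Wendy); (Ship, 4, pending, NULL); (NULL, 7, hold, Bob); (NULL, 7, hold, Wendy)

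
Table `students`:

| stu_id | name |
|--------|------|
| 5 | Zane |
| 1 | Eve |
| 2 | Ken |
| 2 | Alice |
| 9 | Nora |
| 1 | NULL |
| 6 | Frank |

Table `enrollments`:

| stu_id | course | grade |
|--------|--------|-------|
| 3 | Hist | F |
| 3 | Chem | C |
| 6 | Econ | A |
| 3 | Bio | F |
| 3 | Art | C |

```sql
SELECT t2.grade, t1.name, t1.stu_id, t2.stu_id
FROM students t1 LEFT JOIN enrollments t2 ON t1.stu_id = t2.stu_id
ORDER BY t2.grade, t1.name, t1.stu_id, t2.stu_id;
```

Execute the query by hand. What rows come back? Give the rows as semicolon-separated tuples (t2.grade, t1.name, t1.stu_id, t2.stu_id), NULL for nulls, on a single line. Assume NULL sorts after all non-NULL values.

LEFT JOIN keeps every row from `students`; unmatched rows get NULL for `enrollments`'s columns.
Matching on t1.stu_id = t2.stu_id.
- t1 row (stu_id=5): no match → kept, t2 columns NULL.
- t1 row (stu_id=1): no match → kept, t2 columns NULL.
- t1 row (stu_id=2): no match → kept, t2 columns NULL.
- t1 row (stu_id=2): no match → kept, t2 columns NULL.
- t1 row (stu_id=9): no match → kept, t2 columns NULL.
- t1 row (stu_id=1): no match → kept, t2 columns NULL.
- t1 row (stu_id=6): matches 1 t2 row(s) → 1 output row(s).
After projecting and ordering:
t2.grade | t1.name | t1.stu_id | t2.stu_id
A | Frank | 6 | 6
NULL | Alice | 2 | NULL
NULL | Eve | 1 | NULL
NULL | Ken | 2 | NULL
NULL | Nora | 9 | NULL
NULL | Zane | 5 | NULL
NULL | NULL | 1 | NULL

(A, Frank, 6, 6); (NULL, Alice, 2, NULL); (NULL, Eve, 1, NULL); (NULL, Ken, 2, NULL); (NULL, Nora, 9, NULL); (NULL, Zane, 5, NULL); (NULL, NULL, 1, NULL)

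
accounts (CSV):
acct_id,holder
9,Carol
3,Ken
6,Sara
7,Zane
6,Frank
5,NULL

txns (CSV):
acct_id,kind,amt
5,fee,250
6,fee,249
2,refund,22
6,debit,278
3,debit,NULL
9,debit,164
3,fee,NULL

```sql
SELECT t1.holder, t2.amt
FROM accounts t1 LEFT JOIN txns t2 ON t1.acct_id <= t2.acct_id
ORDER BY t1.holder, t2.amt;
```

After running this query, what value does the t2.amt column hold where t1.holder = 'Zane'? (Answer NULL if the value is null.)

LEFT JOIN keeps every row from `accounts`; unmatched rows get NULL for `txns`'s columns.
Matching on t1.acct_id <= t2.acct_id.
- t1[0] acct_id=9 → 1 match(es) in t2 → 1 row(s).
- t1[1] acct_id=3 → 6 match(es) in t2 → 6 row(s).
- t1[2] acct_id=6 → 3 match(es) in t2 → 3 row(s).
- t1[3] acct_id=7 → 1 match(es) in t2 → 1 row(s).
- t1[4] acct_id=6 → 3 match(es) in t2 → 3 row(s).
- t1[5] acct_id=5 → 4 match(es) in t2 → 4 row(s).

164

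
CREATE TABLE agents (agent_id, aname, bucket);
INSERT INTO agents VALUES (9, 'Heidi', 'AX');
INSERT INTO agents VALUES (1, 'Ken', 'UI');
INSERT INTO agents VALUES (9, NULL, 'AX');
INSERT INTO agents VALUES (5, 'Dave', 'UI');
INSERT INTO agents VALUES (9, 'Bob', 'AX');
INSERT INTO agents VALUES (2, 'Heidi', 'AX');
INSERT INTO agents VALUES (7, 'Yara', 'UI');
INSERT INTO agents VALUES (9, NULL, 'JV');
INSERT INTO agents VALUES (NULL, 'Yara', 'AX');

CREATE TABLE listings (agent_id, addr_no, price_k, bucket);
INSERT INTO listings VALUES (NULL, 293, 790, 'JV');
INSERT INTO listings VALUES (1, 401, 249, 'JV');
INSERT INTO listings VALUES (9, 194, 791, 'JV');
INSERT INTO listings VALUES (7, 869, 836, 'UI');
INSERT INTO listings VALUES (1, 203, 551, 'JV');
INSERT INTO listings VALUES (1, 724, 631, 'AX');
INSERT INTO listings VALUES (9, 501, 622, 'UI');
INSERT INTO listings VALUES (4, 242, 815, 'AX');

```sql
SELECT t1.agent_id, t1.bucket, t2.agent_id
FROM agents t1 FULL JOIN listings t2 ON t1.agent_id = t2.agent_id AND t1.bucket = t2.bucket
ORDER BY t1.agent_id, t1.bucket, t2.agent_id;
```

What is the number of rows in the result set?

15

FULL OUTER JOIN keeps every row from both sides; unmatched rows get NULL for the other side's columns.
Matching on t1.agent_id = t2.agent_id AND t1.bucket = t2.bucket. A NULL in a compared column never satisfies the condition.
- t1 row (agent_id=9, bucket=AX): no match → kept, t2 columns NULL.
- t1 row (agent_id=1, bucket=UI): no match → kept, t2 columns NULL.
- t1 row (agent_id=9, bucket=AX): no match → kept, t2 columns NULL.
- t1 row (agent_id=5, bucket=UI): no match → kept, t2 columns NULL.
- t1 row (agent_id=9, bucket=AX): no match → kept, t2 columns NULL.
- t1 row (agent_id=2, bucket=AX): no match → kept, t2 columns NULL.
- t1 row (agent_id=7, bucket=UI): matches 1 t2 row(s) → 1 output row(s).
- t1 row (agent_id=9, bucket=JV): matches 1 t2 row(s) → 1 output row(s).
- t1 row (agent_id=NULL, bucket=AX): no match → kept, t2 columns NULL.
- plus 6 unmatched t2 row(s), each kept with NULL t1 columns.
Total: 2 matched + 13 padded = 15 rows.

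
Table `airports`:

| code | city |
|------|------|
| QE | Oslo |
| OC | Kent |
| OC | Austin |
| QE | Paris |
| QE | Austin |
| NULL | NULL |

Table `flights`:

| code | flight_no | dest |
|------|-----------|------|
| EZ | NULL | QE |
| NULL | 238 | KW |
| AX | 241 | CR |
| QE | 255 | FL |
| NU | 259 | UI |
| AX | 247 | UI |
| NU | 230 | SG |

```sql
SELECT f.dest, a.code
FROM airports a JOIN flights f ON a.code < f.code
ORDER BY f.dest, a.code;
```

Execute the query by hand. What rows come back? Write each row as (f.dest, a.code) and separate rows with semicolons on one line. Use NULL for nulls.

(FL, OC); (FL, OC)

INNER JOIN keeps only pairs where the ON condition holds.
Matching on a.code < f.code. A NULL in a compared column never satisfies the condition.
- code=QE: no matching f row, dropped.
- code=OC: 1 matching f row(s), so 1 row(s) emitted.
- code=OC: 1 matching f row(s), so 1 row(s) emitted.
- code=QE: no matching f row, dropped.
- code=QE: no matching f row, dropped.
- code=NULL: no matching f row, dropped.
After projecting and ordering:
f.dest | a.code
FL | OC
FL | OC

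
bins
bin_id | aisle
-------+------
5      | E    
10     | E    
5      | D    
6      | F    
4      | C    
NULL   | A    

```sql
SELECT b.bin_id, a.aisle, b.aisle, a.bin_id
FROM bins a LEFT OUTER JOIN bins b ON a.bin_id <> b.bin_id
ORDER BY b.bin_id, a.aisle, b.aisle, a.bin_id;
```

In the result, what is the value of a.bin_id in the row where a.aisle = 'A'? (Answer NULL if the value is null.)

NULL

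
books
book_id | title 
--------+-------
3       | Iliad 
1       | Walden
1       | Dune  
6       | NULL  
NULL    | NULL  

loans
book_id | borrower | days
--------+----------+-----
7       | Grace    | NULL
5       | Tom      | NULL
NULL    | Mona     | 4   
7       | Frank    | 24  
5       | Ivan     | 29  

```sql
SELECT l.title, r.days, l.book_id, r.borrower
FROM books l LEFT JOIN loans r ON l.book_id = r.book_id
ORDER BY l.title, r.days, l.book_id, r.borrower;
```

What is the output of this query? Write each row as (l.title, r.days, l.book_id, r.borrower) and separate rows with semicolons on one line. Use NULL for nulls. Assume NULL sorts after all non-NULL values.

(Dune, NULL, 1, NULL); (Iliad, NULL, 3, NULL); (Walden, NULL, 1, NULL); (NULL, NULL, 6, NULL); (NULL, NULL, NULL, NULL)

LEFT JOIN keeps every row from `books`; unmatched rows get NULL for `loans`'s columns.
Matching on l.book_id = r.book_id. A NULL in a compared column never satisfies the condition.
- l row (book_id=3): no match → kept, r columns NULL.
- l row (book_id=1): no match → kept, r columns NULL.
- l row (book_id=1): no match → kept, r columns NULL.
- l row (book_id=6): no match → kept, r columns NULL.
- l row (book_id=NULL): no match → kept, r columns NULL.
After projecting and ordering:
l.title | r.days | l.book_id | r.borrower
Dune | NULL | 1 | NULL
Iliad | NULL | 3 | NULL
Walden | NULL | 1 | NULL
NULL | NULL | 6 | NULL
NULL | NULL | NULL | NULL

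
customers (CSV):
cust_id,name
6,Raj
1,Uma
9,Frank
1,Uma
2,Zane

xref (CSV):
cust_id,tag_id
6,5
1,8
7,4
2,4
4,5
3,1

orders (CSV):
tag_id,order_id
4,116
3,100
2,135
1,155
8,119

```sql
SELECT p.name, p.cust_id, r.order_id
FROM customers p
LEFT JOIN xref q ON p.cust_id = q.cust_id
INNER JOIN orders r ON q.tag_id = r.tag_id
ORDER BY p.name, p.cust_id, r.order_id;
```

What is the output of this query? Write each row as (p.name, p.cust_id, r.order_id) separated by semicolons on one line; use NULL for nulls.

(Uma, 1, 119); (Uma, 1, 119); (Zane, 2, 116)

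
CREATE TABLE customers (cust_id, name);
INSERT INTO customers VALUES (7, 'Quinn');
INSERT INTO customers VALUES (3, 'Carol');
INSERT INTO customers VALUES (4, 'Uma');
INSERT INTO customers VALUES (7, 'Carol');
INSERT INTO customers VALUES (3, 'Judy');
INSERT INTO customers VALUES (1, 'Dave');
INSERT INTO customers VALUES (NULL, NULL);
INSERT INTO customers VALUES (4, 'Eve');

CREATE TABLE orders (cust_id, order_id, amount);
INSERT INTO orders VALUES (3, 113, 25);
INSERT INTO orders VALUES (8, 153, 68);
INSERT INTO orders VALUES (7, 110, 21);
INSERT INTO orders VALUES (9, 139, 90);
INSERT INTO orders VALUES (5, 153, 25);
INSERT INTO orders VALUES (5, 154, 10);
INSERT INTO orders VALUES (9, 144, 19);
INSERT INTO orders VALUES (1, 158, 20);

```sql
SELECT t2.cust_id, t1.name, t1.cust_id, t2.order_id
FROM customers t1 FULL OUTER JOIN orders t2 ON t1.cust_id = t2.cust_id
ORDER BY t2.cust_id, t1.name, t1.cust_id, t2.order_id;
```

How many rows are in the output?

FULL OUTER JOIN keeps every row from both sides; unmatched rows get NULL for the other side's columns.
Matching on t1.cust_id = t2.cust_id. A NULL in a compared column never satisfies the condition.
- t1 (cust_id=7) pairs with 1 row(s) of t2.
- t1 (cust_id=3) pairs with 1 row(s) of t2.
- t1 (cust_id=4) has no partner → padded with NULL.
- t1 (cust_id=7) pairs with 1 row(s) of t2.
- t1 (cust_id=3) pairs with 1 row(s) of t2.
- t1 (cust_id=1) pairs with 1 row(s) of t2.
- t1 (cust_id=NULL) has no partner → padded with NULL.
- t1 (cust_id=4) has no partner → padded with NULL.
- 5 t2 row(s) had no t1 match → kept, t1 columns NULL.
Total: 5 matched + 8 padded = 13 rows.

13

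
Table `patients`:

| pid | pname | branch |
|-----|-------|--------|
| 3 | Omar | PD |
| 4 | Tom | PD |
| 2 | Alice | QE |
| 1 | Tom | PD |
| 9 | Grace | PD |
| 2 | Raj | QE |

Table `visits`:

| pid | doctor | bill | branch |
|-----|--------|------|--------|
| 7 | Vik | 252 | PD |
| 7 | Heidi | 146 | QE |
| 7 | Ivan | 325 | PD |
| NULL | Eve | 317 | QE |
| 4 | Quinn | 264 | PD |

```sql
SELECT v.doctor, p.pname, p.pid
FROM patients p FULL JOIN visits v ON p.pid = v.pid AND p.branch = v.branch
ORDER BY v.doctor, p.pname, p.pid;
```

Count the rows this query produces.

FULL OUTER JOIN keeps every row from both sides; unmatched rows get NULL for the other side's columns.
Matching on p.pid = v.pid AND p.branch = v.branch. A NULL in a compared column never satisfies the condition.
Matched pairs: 1; unmatched p rows kept: 5; unmatched v rows kept: 4.
Total: 1 matched + 9 padded = 10 rows.

10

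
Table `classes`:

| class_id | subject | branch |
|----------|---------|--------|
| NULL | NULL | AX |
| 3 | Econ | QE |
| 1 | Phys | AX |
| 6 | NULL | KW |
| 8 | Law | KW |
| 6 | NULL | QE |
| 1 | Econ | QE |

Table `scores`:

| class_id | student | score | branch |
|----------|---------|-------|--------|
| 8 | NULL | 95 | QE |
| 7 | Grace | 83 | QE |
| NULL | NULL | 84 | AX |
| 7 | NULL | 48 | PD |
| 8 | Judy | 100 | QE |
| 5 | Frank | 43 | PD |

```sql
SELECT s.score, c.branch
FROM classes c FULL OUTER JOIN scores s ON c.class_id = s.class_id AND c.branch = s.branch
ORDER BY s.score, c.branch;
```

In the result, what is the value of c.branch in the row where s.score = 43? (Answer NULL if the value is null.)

NULL

FULL OUTER JOIN keeps every row from both sides; unmatched rows get NULL for the other side's columns.
Matching on c.class_id = s.class_id AND c.branch = s.branch. A NULL in a compared column never satisfies the condition.
- c[0] class_id=NULL, branch=AX → no match; kept with NULLs on the s side.
- c[1] class_id=3, branch=QE → no match; kept with NULLs on the s side.
- c[2] class_id=1, branch=AX → no match; kept with NULLs on the s side.
- c[3] class_id=6, branch=KW → no match; kept with NULLs on the s side.
- c[4] class_id=8, branch=KW → no match; kept with NULLs on the s side.
- c[5] class_id=6, branch=QE → no match; kept with NULLs on the s side.
- c[6] class_id=1, branch=QE → no match; kept with NULLs on the s side.
- 6 row(s) from s found no c partner → padded with NULL.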